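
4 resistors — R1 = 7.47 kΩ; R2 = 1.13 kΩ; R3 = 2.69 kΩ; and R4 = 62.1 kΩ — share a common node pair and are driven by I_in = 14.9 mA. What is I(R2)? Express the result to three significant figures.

Conductances: ΣG = 1/7.47 + 1/1.13 + 1/2.69 + 1/62.1 = 1.407 (1/kΩ).
R2 takes the fraction G_k/ΣG = 0.8850/1.407 = 0.6291, so I = 14.9 × 0.6291 = 9.374 mA.

I ≈ 9.37 mA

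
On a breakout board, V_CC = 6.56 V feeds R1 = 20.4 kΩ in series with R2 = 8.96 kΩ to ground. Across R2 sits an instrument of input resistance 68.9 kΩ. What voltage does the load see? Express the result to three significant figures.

The load sits in parallel with R2, giving an effective lower resistance R2' = R2·R_L/(R2+R_L) = 7.929 kΩ.
Voltage divider with the loaded lower leg: V_out = 6.56 × 7.929/(20.4 + 7.929) = 6.56 × 0.2799 = 1.836 V.

V_out ≈ 1.84 V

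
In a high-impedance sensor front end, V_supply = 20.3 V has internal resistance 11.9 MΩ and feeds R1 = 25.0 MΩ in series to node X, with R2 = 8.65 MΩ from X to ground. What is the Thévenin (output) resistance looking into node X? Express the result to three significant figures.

R_th ≈ 7.01 MΩ

R1' = 11.9 + 25.0 = 36.90 MΩ (source resistance + R1).
Zeroing V_supply shorts the top of R1' to ground, so R_th = R1' ‖ R2 = 7.007 MΩ.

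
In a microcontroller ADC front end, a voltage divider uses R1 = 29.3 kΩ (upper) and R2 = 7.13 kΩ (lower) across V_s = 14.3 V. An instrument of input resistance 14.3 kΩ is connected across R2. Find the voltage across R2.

V_out ≈ 2.00 V

First combine the lower leg with the load: R2 ‖ R_L = 4.758 kΩ.
Voltage divider with the loaded lower leg: V_out = 14.3 × 4.758/(29.3 + 4.758) = 14.3 × 0.1397 = 1.998 V.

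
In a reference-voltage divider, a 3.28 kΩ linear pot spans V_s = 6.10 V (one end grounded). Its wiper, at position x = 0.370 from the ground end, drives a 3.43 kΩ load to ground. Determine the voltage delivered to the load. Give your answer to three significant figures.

Split the track: R_lower = x·R_p = 1.214 kΩ, R_upper = (1−x)·R_p = 2.066 kΩ.
R_L loads the lower segment: effective lower R = 0.8964 kΩ.
Loaded-divider output: V_out = 6.10 × 0.3026 = 1.846 V.
(Unloaded: V_out = x·V_s = 2.26 V.)

V_out ≈ 1.85 V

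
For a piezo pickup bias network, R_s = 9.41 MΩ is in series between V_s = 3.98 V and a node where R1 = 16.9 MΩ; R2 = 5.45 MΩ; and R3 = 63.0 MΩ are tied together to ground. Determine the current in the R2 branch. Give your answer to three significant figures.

Parallel bank: R_p = 1/(1/16.9 + 1/5.45 + 1/63.0) = 3.868 MΩ.
V_A by voltage divider: V_A = 3.98 × 3.868/(9.41 + 3.868) = 1.159 V.
Branch current I = V_A/R2 = 1.159/5.45 = 0.2127 µA.

I ≈ 0.213 µA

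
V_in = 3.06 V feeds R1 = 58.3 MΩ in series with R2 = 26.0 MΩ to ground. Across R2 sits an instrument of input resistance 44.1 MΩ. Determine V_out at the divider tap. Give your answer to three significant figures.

R2 ‖ R_L = (26.0 × 44.1)/(26.0 + 44.1) = 16.36 MΩ.
Voltage divider with the loaded lower leg: V_out = 3.06 × 16.36/(58.3 + 16.36) = 3.06 × 0.2191 = 0.6704 V.

V_out ≈ 0.670 V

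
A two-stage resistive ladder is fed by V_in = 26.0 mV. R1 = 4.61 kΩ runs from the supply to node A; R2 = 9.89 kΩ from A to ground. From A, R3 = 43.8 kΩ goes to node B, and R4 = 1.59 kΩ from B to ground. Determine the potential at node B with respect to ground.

V_B ≈ 0.581 mV

Node A sees R2 in parallel with the series input of stage 2, R3 + R4 = 45.39 kΩ.
Effective lower resistance at A: R2 ‖ 45.39 = 8.121 kΩ.
First divider: V_A = V_in · 8.121/(4.61 + 8.121) = 16.58 mV.
Then the unloaded second divider: V_B = V_A × R4/(R3+R4) = 16.58 × 0.03503 = 0.5810 mV.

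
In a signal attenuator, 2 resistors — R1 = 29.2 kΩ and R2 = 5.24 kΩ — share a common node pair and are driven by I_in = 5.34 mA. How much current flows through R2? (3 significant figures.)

Two-branch current divider: I_k = I_in · R_other/(R_1 + R_2).
I(R2) = 5.34 × 29.2/(29.2 + 5.24) = 5.34 × 0.8479 = 4.528 mA.

I ≈ 4.53 mA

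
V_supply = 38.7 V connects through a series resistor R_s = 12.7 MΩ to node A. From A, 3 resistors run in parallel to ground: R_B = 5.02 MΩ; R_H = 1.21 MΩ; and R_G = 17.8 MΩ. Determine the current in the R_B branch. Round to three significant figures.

Combine the parallel branches: R_p = (1/5.02 + 1/1.21 + 1/17.8)⁻¹ = 0.9244 MΩ.
V_A by voltage divider: V_A = 38.7 × 0.9244/(12.7 + 0.9244) = 2.626 V.
I(R_B) = V_A / R_B = 2.626/5.02 = 0.5230 µA.
(Check via current divider: I_total = 2.841 µA; share G_k/ΣG = 0.1841 → same result.)

I ≈ 0.523 µA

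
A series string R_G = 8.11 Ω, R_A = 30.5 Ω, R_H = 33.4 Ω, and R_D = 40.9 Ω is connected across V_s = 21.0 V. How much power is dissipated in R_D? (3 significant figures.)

ΣR = 112.9 Ω → I = 21.0/112.9 = 0.1860 A.
P(R_D) = I²·R_D = (0.1860)² × 40.9 = 1.415 W.

P ≈ 1.41 W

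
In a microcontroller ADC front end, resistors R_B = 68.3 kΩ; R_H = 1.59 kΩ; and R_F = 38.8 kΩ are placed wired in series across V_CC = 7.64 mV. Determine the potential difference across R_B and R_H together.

V ≈ 4.91 mV

Total series resistance ΣR = 68.3 + 1.59 + 38.8 = 108.7 kΩ.
R_{R_B..R_H} = 68.3 + 1.59 = 69.89 kΩ.
Voltage divider: V = V_CC · (69.89 / 108.7) = 7.64 × 0.6430 = 4.913 mV.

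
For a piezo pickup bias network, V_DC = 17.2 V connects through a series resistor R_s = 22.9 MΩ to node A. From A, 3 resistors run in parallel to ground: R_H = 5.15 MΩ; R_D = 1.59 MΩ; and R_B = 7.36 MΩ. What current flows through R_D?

Combine the parallel branches: R_p = (1/5.15 + 1/1.59 + 1/7.36)⁻¹ = 1.043 MΩ.
V_A by voltage divider: V_A = 17.2 × 1.043/(22.9 + 1.043) = 0.7491 V.
I(R_D) = V_A / R_D = 0.7491/1.59 = 0.4711 µA.

I ≈ 0.471 µA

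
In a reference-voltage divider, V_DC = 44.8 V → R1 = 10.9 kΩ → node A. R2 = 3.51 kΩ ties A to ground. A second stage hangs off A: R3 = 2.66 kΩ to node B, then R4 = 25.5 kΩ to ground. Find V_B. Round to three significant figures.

V_B ≈ 9.03 V

Node A sees R2 in parallel with the series input of stage 2, R3 + R4 = 28.16 kΩ.
R2 ‖ (R3+R4) = 3.121 kΩ.
So V_A = 44.8 × 0.2226 = 9.972 V.
Stage 2 is unloaded, so V_B = V_A · R4/(R3+R4) = 9.972 × 25.5/28.16 = 9.030 V.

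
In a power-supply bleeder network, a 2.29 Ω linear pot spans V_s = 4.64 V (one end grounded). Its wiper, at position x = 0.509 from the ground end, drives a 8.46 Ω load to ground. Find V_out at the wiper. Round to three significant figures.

V_out ≈ 2.21 V

Lower segment x·R_p = 1.166 Ω; upper segment (1−x)·R_p = 1.124 Ω.
(x·R_p) ‖ R_L = 1.024 Ω.
Loaded-divider output: V_out = 4.64 × 0.4767 = 2.212 V.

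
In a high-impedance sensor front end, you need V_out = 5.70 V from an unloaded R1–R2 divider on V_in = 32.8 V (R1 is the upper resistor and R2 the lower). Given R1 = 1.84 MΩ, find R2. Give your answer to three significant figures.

R2 ≈ 0.387 MΩ

V_out/V_in = R2/(R1+R2) = 0.1738.
R2 = R1 · 0.1738/(1 − 0.1738) = 0.3870 MΩ.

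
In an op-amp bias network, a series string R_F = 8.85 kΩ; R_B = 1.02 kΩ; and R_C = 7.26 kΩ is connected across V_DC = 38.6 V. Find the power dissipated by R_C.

P ≈ 36.9 mW

The common current is I = 38.6/17.13 = 2.253 mA.
P(R_C) = I²·R_C = (2.253)² × 7.26 = 36.86 mW.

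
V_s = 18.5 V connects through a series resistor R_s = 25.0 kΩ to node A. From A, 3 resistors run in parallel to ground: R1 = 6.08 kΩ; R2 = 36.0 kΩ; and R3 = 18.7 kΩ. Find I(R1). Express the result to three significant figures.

Parallel bank: R_p = 1/(1/6.08 + 1/36.0 + 1/18.7) = 4.070 kΩ.
Node voltage V_A = V_s · R_p/(R_s + R_p) = 18.5 × 0.1400 = 2.590 V.
Branch current I = V_A/R1 = 2.590/6.08 = 0.4260 mA.

I ≈ 0.426 mA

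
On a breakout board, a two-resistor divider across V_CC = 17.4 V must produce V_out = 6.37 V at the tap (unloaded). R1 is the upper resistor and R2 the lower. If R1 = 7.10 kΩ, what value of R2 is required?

Required fraction k = V_out/V_CC = 0.3661.
So R2 = R1 · V_out/(V_CC − V_out) = 7.10 × 6.37/(17.4 − 6.37) = 7.10 × 0.5775 = 4.100 kΩ.

R2 ≈ 4.10 kΩ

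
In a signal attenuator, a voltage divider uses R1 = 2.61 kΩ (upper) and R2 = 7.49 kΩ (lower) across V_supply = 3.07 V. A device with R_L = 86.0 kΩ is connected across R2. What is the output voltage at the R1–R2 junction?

First combine the lower leg with the load: R2 ‖ R_L = 6.890 kΩ.
Then V_out = V_supply · R2'/(R1 + R2') = 3.07 × 6.890/9.500 = 2.227 V.

V_out ≈ 2.23 V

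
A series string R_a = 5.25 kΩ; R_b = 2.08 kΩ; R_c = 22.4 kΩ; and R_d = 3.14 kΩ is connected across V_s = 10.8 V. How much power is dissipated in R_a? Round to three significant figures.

P ≈ 0.567 mW

Series current I = V_s/ΣR = 10.8/32.87 = 0.3286 mA.
P = I²R = 0.1080 × 5.25 = 0.5668 mW.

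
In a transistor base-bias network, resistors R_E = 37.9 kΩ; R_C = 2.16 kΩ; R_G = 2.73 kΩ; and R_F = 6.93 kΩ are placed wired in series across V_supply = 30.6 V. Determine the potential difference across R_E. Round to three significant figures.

ΣR = 37.9 + 2.16 + 2.73 + 6.93 = 49.72 kΩ.
Voltage divider: V = V_supply · (37.90 / 49.72) = 30.6 × 0.7623 = 23.33 V.

V ≈ 23.3 V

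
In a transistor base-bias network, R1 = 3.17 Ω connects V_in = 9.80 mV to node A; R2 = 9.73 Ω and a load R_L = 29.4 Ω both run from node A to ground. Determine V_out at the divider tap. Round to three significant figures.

V_out ≈ 6.84 mV

First combine the lower leg with the load: R2 ‖ R_L = 7.311 Ω.
Now apply the divider: V_out = 9.80 × 0.6975 = 6.836 mV.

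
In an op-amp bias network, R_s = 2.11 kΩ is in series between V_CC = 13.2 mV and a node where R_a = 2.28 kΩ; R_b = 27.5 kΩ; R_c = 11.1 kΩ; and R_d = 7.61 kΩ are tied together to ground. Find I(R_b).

Equivalent of the parallel group: R_p = 1.436 kΩ.
V_A = 13.2 × 1.436/3.546 = 5.345 mV.
Branch current I = V_A/R_b = 5.345/27.5 = 0.1944 µA.

I ≈ 0.194 µA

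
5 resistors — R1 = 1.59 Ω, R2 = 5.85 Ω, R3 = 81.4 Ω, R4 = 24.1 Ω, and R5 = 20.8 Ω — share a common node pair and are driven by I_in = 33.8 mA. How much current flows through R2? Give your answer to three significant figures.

Conductances: ΣG = 1/1.59 + 1/5.85 + 1/81.4 + 1/24.1 + 1/20.8 = 0.9017 (1/Ω).
R2 takes the fraction G_k/ΣG = 0.1709/0.9017 = 0.1896, so I = 33.8 × 0.1896 = 6.407 mA.

I ≈ 6.41 mA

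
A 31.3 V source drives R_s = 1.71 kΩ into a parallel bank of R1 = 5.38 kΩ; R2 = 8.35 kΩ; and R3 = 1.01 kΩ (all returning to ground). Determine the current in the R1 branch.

I ≈ 1.81 mA

Combine the parallel branches: R_p = (1/5.38 + 1/8.35 + 1/1.01)⁻¹ = 0.7718 kΩ.
V_A = 31.3 × 0.7718/2.482 = 9.733 V.
I(R1) = V_A / R1 = 9.733/5.38 = 1.809 mA.
(Equivalently: I_total = 12.61 mA, then current-divider fraction G_k/ΣG = 0.1435.)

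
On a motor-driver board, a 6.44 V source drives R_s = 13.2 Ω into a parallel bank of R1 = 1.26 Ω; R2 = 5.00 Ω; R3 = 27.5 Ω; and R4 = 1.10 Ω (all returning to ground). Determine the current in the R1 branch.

Equivalent of the parallel group: R_p = 0.5157 Ω.
V_A = 6.44 × 0.5157/13.72 = 0.2421 V.
Branch current I = V_A/R1 = 0.2421/1.26 = 0.1922 A.
(Equivalently: I_total = 0.4695 A, then current-divider fraction G_k/ΣG = 0.4093.)

I ≈ 0.192 A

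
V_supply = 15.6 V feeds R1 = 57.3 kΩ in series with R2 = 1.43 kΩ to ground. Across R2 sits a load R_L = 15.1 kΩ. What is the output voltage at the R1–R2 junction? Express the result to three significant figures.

V_out ≈ 0.348 V

The load sits in parallel with R2, giving an effective lower resistance R2' = R2·R_L/(R2+R_L) = 1.306 kΩ.
Then V_out = V_supply · R2'/(R1 + R2') = 15.6 × 1.306/58.61 = 0.3477 V.
(Unloaded it would be 0.380 V; the load pulls it down.)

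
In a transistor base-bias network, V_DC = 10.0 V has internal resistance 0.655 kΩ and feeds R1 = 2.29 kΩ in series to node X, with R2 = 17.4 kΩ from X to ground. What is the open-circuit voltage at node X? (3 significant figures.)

V_th ≈ 8.55 V

R1' = 0.655 + 2.29 = 2.945 kΩ (source resistance + R1).
With X open, the divider is unloaded: V_th = 10.0 × 17.4/20.34 = 8.552 V.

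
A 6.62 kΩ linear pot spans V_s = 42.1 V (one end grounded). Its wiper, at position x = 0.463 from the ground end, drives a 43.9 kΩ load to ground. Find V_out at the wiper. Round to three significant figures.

The pot divides into 3.555 kΩ above the wiper and 3.065 kΩ below.
Lower segment in parallel with the load: 3.065 ‖ 43.9 = 2.865 kΩ.
Loaded-divider output: V_out = 42.1 × 0.4463 = 18.79 V.

V_out ≈ 18.8 V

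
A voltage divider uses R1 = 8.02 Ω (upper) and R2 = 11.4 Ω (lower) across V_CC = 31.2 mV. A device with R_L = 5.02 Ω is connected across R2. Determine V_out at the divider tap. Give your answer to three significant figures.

R2 ‖ R_L = (11.4 × 5.02)/(11.4 + 5.02) = 3.485 Ω.
Now apply the divider: V_out = 31.2 × 0.3029 = 9.451 mV.
(Unloaded it would be 18.3 mV; the load pulls it down.)

V_out ≈ 9.45 mV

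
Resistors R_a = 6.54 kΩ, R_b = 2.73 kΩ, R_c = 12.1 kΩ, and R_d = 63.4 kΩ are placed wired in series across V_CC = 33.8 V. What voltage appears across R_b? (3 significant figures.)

Series total: ΣR = 6.54 + 2.73 + 12.1 + 63.4 = 84.77 kΩ.
V = V_CC · R/ΣR = 33.8 × 0.03220 = 1.089 V.

V ≈ 1.09 V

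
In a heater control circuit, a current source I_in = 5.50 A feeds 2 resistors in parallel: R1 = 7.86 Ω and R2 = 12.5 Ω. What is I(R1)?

I ≈ 3.38 A

With just two branches, the current splits inversely with resistance.
So I = 5.50 × 12.5/20.36 = 3.377 A.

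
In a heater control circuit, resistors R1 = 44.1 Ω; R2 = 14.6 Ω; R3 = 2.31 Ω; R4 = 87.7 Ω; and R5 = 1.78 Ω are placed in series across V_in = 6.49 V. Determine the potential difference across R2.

Series total: ΣR = 44.1 + 14.6 + 2.31 + 87.7 + 1.78 = 150.5 Ω.
V = V_in · R/ΣR = 6.49 × 0.09702 = 0.6296 V.

V ≈ 0.630 V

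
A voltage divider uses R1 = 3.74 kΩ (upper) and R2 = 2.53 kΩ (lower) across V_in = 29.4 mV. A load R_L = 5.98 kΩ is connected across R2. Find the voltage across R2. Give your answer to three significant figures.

V_out ≈ 9.47 mV

First combine the lower leg with the load: R2 ‖ R_L = 1.778 kΩ.
Then V_out = V_in · R2'/(R1 + R2') = 29.4 × 1.778/5.518 = 9.473 mV.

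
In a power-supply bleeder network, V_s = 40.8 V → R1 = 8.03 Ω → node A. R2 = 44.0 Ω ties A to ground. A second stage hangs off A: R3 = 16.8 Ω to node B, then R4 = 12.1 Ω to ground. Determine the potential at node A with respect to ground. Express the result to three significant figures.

V_A ≈ 27.9 V

Looking into the second stage from A: R3 + R4 = 28.90 Ω appears in parallel with R2.
Effective lower resistance at A: R2 ‖ 28.90 = 17.44 Ω.
First divider: V_A = V_s · 17.44/(8.03 + 17.44) = 27.94 V.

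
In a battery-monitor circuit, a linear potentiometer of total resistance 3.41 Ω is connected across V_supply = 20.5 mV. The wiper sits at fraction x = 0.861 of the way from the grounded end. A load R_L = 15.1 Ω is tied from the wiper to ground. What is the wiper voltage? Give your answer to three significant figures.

Lower segment x·R_p = 2.936 Ω; upper segment (1−x)·R_p = 0.4740 Ω.
R_L loads the lower segment: effective lower R = 2.458 Ω.
Loaded-divider output: V_out = 20.5 × 0.8383 = 17.19 mV.

V_out ≈ 17.2 mV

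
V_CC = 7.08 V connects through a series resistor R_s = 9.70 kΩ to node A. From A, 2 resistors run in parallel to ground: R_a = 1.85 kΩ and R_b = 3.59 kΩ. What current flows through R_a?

Parallel bank: R_p = 1/(1/1.85 + 1/3.59) = 1.221 kΩ.
V_A = 7.08 × 1.221/10.92 = 0.7915 V.
I(R_a) = V_A / R_a = 0.7915/1.85 = 0.4278 mA.
(Check via current divider: I_total = 0.6483 mA; share G_k/ΣG = 0.6599 → same result.)

I ≈ 0.428 mA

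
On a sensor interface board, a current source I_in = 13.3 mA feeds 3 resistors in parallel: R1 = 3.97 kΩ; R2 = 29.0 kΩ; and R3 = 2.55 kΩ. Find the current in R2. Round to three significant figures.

Conductances: ΣG = 1/3.97 + 1/29.0 + 1/2.55 = 0.6785 (1/kΩ).
R2 takes the fraction G_k/ΣG = 0.03448/0.6785 = 0.05082, so I = 13.3 × 0.05082 = 0.6759 mA.

I ≈ 0.676 mA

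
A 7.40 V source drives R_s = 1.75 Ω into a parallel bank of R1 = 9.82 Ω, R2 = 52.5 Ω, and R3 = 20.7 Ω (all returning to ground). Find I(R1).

Combine the parallel branches: R_p = (1/9.82 + 1/52.5 + 1/20.7)⁻¹ = 5.911 Ω.
Node voltage V_A = V_s · R_p/(R_s + R_p) = 7.40 × 0.7716 = 5.710 V.
I(R1) = V_A / R1 = 5.710/9.82 = 0.5814 A.
(Equivalently: I_total = 0.9660 A, then current-divider fraction G_k/ΣG = 0.6019.)

I ≈ 0.581 A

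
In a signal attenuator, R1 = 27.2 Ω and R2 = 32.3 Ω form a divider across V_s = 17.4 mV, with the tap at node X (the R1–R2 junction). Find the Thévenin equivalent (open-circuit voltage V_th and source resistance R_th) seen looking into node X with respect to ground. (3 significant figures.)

Open-circuit (no load on X): V_th = V_s · R2/(R1 + R2) = 17.4 × 32.3/(27.20 + 32.3) = 9.446 mV.
With V_s suppressed (replaced by a short), R_th = R1 ‖ R2 = (27.20 × 32.3)/(27.20 + 32.3) = 14.77 Ω.

V_th ≈ 9.45 mV, R_th ≈ 14.8 Ω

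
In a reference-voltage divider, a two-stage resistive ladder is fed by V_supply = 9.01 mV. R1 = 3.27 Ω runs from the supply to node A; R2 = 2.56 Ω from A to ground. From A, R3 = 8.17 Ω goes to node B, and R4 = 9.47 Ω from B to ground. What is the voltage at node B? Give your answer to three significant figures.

Looking into the second stage from A: R3 + R4 = 17.64 Ω appears in parallel with R2.
R2 ‖ (R3+R4) = 2.236 Ω.
V_A = 9.01 × 2.236/(3.27 + 2.236) = 3.659 mV.
V_B = V_A × 0.5368 = 1.964 mV.

V_B ≈ 1.96 mV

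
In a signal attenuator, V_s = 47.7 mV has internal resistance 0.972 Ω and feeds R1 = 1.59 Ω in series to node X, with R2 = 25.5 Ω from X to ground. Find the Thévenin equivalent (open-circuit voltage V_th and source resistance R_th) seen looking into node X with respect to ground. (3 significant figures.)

R1' = 0.972 + 1.59 = 2.562 Ω (source resistance + R1).
Open-circuit (no load on X): V_th = V_s · R2/(R1' + R2) = 47.7 × 25.5/(2.562 + 25.5) = 43.35 mV.
Zeroing V_s shorts the top of R1' to ground, so R_th = R1' ‖ R2 = 2.328 Ω.

V_th ≈ 43.3 mV, R_th ≈ 2.33 Ω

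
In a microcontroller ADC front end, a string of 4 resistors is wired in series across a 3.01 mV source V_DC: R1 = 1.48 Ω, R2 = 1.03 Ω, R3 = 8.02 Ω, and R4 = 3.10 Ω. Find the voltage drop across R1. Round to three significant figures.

V ≈ 0.327 mV

ΣR = 1.48 + 1.03 + 8.02 + 3.10 = 13.63 Ω.
By the voltage-divider rule, V = 3.01 × 1.480/13.63 = 0.3268 mV.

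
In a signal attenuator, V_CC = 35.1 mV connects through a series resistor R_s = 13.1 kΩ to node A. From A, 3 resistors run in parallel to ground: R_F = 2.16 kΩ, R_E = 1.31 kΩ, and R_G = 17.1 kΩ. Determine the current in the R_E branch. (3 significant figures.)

I ≈ 1.50 µA

Parallel bank: R_p = 1/(1/2.16 + 1/1.31 + 1/17.1) = 0.7783 kΩ.
Node voltage V_A = V_CC · R_p/(R_s + R_p) = 35.1 × 0.05608 = 1.968 mV.
Branch current I = V_A/R_E = 1.968/1.31 = 1.503 µA.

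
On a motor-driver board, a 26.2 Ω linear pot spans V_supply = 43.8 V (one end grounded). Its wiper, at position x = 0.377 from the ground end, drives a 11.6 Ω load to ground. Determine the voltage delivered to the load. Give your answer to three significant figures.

Split the track: R_lower = x·R_p = 9.877 Ω, R_upper = (1−x)·R_p = 16.32 Ω.
Lower segment in parallel with the load: 9.877 ‖ 11.6 = 5.335 Ω.
Loaded-divider output: V_out = 43.8 × 0.2463 = 10.79 V.

V_out ≈ 10.8 V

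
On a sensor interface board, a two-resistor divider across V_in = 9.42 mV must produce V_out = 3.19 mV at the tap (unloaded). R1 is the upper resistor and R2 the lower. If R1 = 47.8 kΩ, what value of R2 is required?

R2 ≈ 24.5 kΩ

The divider ratio is R2/(R1+R2) = 3.19/9.42 = 0.3386.
R2 = R1 · 0.3386/(1 − 0.3386) = 24.48 kΩ.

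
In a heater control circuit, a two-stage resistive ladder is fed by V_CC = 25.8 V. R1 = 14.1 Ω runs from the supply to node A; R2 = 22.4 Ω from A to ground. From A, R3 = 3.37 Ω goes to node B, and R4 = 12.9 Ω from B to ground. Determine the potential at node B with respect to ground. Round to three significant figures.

V_B ≈ 8.20 V

Node A sees R2 in parallel with the series input of stage 2, R3 + R4 = 16.27 Ω.
Effective lower resistance at A: R2 ‖ 16.27 = 9.425 Ω.
First divider: V_A = V_CC · 9.425/(14.1 + 9.425) = 10.34 V.
Stage 2 is unloaded, so V_B = V_A · R4/(R3+R4) = 10.34 × 12.9/16.27 = 8.195 V.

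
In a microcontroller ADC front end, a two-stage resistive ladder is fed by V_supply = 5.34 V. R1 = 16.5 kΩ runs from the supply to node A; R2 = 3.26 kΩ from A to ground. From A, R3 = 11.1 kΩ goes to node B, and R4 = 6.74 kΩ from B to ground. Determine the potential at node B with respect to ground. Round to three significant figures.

V_B ≈ 0.289 V

The second stage (R3 + R4 = 17.84 kΩ) loads node A in parallel with R2.
Effective lower resistance at A: R2 ‖ 17.84 = 2.756 kΩ.
First divider: V_A = V_supply · 2.756/(16.5 + 2.756) = 0.7644 V.
Then the unloaded second divider: V_B = V_A × R4/(R3+R4) = 0.7644 × 0.3778 = 0.2888 V.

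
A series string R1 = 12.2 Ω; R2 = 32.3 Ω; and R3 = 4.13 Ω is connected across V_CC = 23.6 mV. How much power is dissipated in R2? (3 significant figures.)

P ≈ 7.61 µW

The common current is I = 23.6/48.63 = 0.4853 mA.
V(R2) = I·R = 15.68 mV; P = V·I = 15.68 × 0.4853 = 7.607 µW.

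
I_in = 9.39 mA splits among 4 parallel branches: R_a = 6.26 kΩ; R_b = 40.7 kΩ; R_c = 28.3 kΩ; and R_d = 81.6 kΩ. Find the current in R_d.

I ≈ 0.496 mA

Total conductance ΣG = 1/6.26 + 1/40.7 + 1/28.3 + 1/81.6 = 0.2319 (units of 1/kΩ).
By the current-divider rule, I = I_in · G_k/ΣG = 9.39 × 0.05284 = 0.4962 mA.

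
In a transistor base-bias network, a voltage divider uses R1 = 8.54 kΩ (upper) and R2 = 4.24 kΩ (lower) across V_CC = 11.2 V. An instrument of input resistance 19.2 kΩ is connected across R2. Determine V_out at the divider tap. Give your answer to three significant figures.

V_out ≈ 3.24 V

The load sits in parallel with R2, giving an effective lower resistance R2' = R2·R_L/(R2+R_L) = 3.473 kΩ.
Voltage divider with the loaded lower leg: V_out = 11.2 × 3.473/(8.54 + 3.473) = 11.2 × 0.2891 = 3.238 V.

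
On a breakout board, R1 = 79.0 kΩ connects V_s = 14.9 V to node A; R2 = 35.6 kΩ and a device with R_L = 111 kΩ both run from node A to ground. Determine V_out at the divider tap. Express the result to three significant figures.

The load sits in parallel with R2, giving an effective lower resistance R2' = R2·R_L/(R2+R_L) = 26.95 kΩ.
Then V_out = V_s · R2'/(R1 + R2') = 14.9 × 26.95/106.0 = 3.791 V.

V_out ≈ 3.79 V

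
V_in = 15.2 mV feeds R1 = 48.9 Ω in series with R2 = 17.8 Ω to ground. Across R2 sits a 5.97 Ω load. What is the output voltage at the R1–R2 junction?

First combine the lower leg with the load: R2 ‖ R_L = 4.471 Ω.
Now apply the divider: V_out = 15.2 × 0.08377 = 1.273 mV.

V_out ≈ 1.27 mV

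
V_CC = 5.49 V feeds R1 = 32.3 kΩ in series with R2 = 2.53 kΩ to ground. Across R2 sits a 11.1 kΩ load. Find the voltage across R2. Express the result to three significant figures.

V_out ≈ 0.329 V

The load sits in parallel with R2, giving an effective lower resistance R2' = R2·R_L/(R2+R_L) = 2.060 kΩ.
Then V_out = V_CC · R2'/(R1 + R2') = 5.49 × 2.060/34.36 = 0.3292 V.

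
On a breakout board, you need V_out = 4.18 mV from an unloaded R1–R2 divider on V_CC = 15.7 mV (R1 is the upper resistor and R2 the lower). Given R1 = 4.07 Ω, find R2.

V_out/V_CC = R2/(R1+R2) = 0.2662.
So R2 = R1 · V_out/(V_CC − V_out) = 4.07 × 4.18/(15.7 − 4.18) = 4.07 × 0.3628 = 1.477 Ω.

R2 ≈ 1.48 Ω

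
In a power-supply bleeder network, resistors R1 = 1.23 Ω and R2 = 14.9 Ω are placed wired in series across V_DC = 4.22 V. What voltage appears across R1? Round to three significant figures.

V ≈ 0.322 V

ΣR = 1.23 + 14.9 = 16.13 Ω.
Voltage divider: V = V_DC · (1.230 / 16.13) = 4.22 × 0.07626 = 0.3218 V.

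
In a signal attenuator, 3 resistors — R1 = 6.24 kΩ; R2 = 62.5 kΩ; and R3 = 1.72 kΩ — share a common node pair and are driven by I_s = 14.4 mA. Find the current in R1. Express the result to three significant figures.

Conductances: ΣG = 1/6.24 + 1/62.5 + 1/1.72 = 0.7577 (1/kΩ).
R1 takes the fraction G_k/ΣG = 0.1603/0.7577 = 0.2115, so I = 14.4 × 0.2115 = 3.046 mA.

I ≈ 3.05 mA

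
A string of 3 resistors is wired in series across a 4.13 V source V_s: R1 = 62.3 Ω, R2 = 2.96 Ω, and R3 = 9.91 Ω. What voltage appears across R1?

V ≈ 3.42 V

ΣR = 62.3 + 2.96 + 9.91 = 75.17 Ω.
Voltage divider: V = V_s · (62.30 / 75.17) = 4.13 × 0.8288 = 3.423 V.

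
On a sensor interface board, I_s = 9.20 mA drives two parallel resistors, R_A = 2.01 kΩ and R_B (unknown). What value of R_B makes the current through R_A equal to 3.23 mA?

R_B ≈ 1.09 kΩ

In a two-way split, I_A/I_s = R_B/(R_A + R_B).
3.23/9.20 = R_B/(R_A + R_B) → R_B = R_A · (0.3511)/(1 − 0.3511) = 2.01 × 0.5410 = 1.087 kΩ.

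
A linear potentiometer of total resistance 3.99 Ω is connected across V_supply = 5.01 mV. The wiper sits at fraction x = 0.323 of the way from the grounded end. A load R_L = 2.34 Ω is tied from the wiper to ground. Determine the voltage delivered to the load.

Split the track: R_lower = x·R_p = 1.289 Ω, R_upper = (1−x)·R_p = 2.701 Ω.
(x·R_p) ‖ R_L = 0.8311 Ω.
V_out = 5.01 × 0.8311/(2.701 + 0.8311) = 1.179 mV.

V_out ≈ 1.18 mV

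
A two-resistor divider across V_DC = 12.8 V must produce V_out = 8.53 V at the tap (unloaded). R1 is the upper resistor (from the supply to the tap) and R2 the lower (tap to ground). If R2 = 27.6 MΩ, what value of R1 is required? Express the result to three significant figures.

R1 ≈ 13.8 MΩ

The divider ratio is R2/(R1+R2) = 8.53/12.8 = 0.6664.
R1 = R2·(1/k − 1) = 27.6 × 0.5006 = 13.82 MΩ.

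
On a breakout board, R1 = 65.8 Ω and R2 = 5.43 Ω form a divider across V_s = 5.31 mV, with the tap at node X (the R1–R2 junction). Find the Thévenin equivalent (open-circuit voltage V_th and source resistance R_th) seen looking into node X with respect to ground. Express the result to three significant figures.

With X open, the divider is unloaded: V_th = 5.31 × 5.43/71.23 = 0.4048 mV.
Zeroing V_s shorts the top of R1 to ground, so R_th = R1 ‖ R2 = 5.016 Ω.

V_th ≈ 0.405 mV, R_th ≈ 5.02 Ω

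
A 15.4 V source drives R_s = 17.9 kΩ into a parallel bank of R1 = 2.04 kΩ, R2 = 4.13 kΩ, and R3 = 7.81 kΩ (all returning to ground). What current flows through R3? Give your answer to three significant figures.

I ≈ 0.120 mA

Parallel bank: R_p = 1/(1/2.04 + 1/4.13 + 1/7.81) = 1.162 kΩ.
V_A = 15.4 × 1.162/19.06 = 0.9390 V.
I(R3) = V_A / R3 = 0.9390/7.81 = 0.1202 mA.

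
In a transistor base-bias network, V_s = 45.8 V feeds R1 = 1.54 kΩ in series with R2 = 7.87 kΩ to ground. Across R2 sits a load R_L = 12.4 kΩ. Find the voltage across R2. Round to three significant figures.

V_out ≈ 34.7 V

R2 ‖ R_L = (7.87 × 12.4)/(7.87 + 12.4) = 4.814 kΩ.
Now apply the divider: V_out = 45.8 × 0.7576 = 34.70 V.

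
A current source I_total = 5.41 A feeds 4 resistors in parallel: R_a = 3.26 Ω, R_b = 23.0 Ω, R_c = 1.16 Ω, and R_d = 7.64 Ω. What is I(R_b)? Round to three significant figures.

I ≈ 0.175 A

Total conductance ΣG = 1/3.26 + 1/23.0 + 1/1.16 + 1/7.64 = 1.343 (units of 1/Ω).
By the current-divider rule, I = I_total · G_k/ΣG = 5.41 × 0.03237 = 0.1751 A.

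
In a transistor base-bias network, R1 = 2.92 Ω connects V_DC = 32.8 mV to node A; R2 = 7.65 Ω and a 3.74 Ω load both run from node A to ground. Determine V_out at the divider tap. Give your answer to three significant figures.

R2 ‖ R_L = (7.65 × 3.74)/(7.65 + 3.74) = 2.512 Ω.
Voltage divider with the loaded lower leg: V_out = 32.8 × 2.512/(2.92 + 2.512) = 32.8 × 0.4624 = 15.17 mV.
(Unloaded it would be 23.7 mV; the load pulls it down.)

V_out ≈ 15.2 mV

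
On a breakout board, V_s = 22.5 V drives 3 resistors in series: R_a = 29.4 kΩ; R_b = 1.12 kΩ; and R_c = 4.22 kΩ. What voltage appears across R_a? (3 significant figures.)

V ≈ 19.0 V

Total series resistance ΣR = 29.4 + 1.12 + 4.22 = 34.74 kΩ.
By the voltage-divider rule, V = 22.5 × 29.40/34.74 = 19.04 V.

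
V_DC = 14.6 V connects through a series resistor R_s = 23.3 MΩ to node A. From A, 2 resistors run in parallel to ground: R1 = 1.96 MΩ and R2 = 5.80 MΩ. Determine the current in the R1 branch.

Parallel bank: R_p = 1/(1/1.96 + 1/5.80) = 1.465 MΩ.
V_A = 14.6 × 1.465/24.76 = 0.8636 V.
Branch current I = V_A/R1 = 0.8636/1.96 = 0.4406 µA.

I ≈ 0.441 µA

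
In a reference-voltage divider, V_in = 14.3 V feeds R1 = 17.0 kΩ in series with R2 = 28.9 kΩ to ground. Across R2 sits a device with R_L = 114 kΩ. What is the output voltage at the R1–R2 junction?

V_out ≈ 8.23 V

R2 ‖ R_L = (28.9 × 114)/(28.9 + 114) = 23.06 kΩ.
Voltage divider with the loaded lower leg: V_out = 14.3 × 23.06/(17.0 + 23.06) = 14.3 × 0.5756 = 8.231 V.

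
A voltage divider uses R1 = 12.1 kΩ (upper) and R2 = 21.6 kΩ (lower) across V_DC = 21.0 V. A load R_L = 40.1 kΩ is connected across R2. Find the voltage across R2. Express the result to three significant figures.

R2 ‖ R_L = (21.6 × 40.1)/(21.6 + 40.1) = 14.04 kΩ.
Then V_out = V_DC · R2'/(R1 + R2') = 21.0 × 14.04/26.14 = 11.28 V.

V_out ≈ 11.3 V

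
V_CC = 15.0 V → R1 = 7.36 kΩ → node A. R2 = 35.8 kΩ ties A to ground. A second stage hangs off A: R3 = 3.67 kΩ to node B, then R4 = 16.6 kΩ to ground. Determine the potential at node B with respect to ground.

The second stage (R3 + R4 = 20.27 kΩ) loads node A in parallel with R2.
R2 ‖ (R3+R4) = 12.94 kΩ.
So V_A = 15.0 × 0.6375 = 9.562 V.
V_B = V_A × 0.8189 = 7.831 V.

V_B ≈ 7.83 V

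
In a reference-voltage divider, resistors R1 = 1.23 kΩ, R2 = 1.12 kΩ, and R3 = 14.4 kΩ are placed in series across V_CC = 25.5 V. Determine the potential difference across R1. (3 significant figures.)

Total series resistance ΣR = 1.23 + 1.12 + 14.4 = 16.75 kΩ.
V = V_CC · R/ΣR = 25.5 × 0.07343 = 1.873 V.

V ≈ 1.87 V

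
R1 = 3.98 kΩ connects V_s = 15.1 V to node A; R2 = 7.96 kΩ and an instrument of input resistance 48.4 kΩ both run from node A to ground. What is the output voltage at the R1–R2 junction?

The load sits in parallel with R2, giving an effective lower resistance R2' = R2·R_L/(R2+R_L) = 6.836 kΩ.
Voltage divider with the loaded lower leg: V_out = 15.1 × 6.836/(3.98 + 6.836) = 15.1 × 0.6320 = 9.543 V.

V_out ≈ 9.54 V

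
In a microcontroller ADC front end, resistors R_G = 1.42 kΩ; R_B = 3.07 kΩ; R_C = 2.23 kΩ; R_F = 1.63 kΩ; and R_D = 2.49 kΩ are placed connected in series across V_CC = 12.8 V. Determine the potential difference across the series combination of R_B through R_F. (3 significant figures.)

V ≈ 8.18 V

Series total: ΣR = 1.42 + 3.07 + 2.23 + 1.63 + 2.49 = 10.84 kΩ.
R_{R_B..R_F} = 3.07 + 2.23 + 1.63 = 6.930 kΩ.
Voltage divider: V = V_CC · (6.930 / 10.84) = 12.8 × 0.6393 = 8.183 V.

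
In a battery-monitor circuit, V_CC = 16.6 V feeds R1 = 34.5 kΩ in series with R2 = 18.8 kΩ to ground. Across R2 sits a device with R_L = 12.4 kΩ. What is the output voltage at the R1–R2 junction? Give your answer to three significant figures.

R2 ‖ R_L = (18.8 × 12.4)/(18.8 + 12.4) = 7.472 kΩ.
Now apply the divider: V_out = 16.6 × 0.1780 = 2.955 V.
(Unloaded it would be 5.86 V; the load pulls it down.)

V_out ≈ 2.96 V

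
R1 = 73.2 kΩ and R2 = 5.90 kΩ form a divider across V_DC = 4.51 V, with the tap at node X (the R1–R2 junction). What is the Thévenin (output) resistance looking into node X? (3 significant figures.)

R_th ≈ 5.46 kΩ

Zeroing V_DC shorts the top of R1 to ground, so R_th = R1 ‖ R2 = 5.460 kΩ.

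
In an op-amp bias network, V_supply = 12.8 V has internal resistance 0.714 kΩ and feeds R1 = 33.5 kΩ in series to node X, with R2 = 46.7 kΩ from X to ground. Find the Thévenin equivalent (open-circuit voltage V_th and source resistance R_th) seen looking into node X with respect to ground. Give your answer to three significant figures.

V_th ≈ 7.39 V, R_th ≈ 19.7 kΩ

R1' = 0.714 + 33.5 = 34.21 kΩ (source resistance + R1).
With X open, the divider is unloaded: V_th = 12.8 × 46.7/80.91 = 7.388 V.
With V_supply suppressed (replaced by a short), R_th = R1' ‖ R2 = (34.21 × 46.7)/(34.21 + 46.7) = 19.75 kΩ.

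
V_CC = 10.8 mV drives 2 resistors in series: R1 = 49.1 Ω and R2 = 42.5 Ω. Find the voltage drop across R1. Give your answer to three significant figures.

Total series resistance ΣR = 49.1 + 42.5 = 91.60 Ω.
V = V_CC · R/ΣR = 10.8 × 0.5360 = 5.789 mV.

V ≈ 5.79 mV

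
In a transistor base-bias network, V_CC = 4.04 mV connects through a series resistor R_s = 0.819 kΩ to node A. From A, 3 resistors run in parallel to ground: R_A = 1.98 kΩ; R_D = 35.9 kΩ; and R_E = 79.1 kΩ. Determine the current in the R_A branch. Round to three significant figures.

I ≈ 1.41 µA

Equivalent of the parallel group: R_p = 1.833 kΩ.
V_A by voltage divider: V_A = 4.04 × 1.833/(0.819 + 1.833) = 2.792 mV.
Branch current I = V_A/R_A = 2.792/1.98 = 1.410 µA.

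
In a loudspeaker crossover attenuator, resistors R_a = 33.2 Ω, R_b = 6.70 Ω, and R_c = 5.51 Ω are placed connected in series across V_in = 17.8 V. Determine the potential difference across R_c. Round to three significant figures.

ΣR = 33.2 + 6.70 + 5.51 = 45.41 Ω.
Voltage divider: V = V_in · (5.510 / 45.41) = 17.8 × 0.1213 = 2.160 V.

V ≈ 2.16 V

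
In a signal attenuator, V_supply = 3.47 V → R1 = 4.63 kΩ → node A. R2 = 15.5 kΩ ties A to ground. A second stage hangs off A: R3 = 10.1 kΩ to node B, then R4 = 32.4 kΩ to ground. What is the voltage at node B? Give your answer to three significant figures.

The second stage (R3 + R4 = 42.50 kΩ) loads node A in parallel with R2.
R2 ‖ (R3+R4) = 11.36 kΩ.
V_A = 3.47 × 11.36/(4.63 + 11.36) = 2.465 V.
V_B = V_A × 0.7624 = 1.879 V.

V_B ≈ 1.88 V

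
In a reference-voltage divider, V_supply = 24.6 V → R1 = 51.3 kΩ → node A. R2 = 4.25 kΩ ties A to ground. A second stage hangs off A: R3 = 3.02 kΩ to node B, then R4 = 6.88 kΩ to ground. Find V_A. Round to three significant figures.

The second stage (R3 + R4 = 9.900 kΩ) loads node A in parallel with R2.
R2 ‖ (R3+R4) = 2.973 kΩ.
First divider: V_A = V_supply · 2.973/(51.3 + 2.973) = 1.348 V.

V_A ≈ 1.35 V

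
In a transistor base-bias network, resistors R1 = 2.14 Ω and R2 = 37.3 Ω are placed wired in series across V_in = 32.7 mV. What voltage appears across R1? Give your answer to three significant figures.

V ≈ 1.77 mV

ΣR = 2.14 + 37.3 = 39.44 Ω.
By the voltage-divider rule, V = 32.7 × 2.140/39.44 = 1.774 mV.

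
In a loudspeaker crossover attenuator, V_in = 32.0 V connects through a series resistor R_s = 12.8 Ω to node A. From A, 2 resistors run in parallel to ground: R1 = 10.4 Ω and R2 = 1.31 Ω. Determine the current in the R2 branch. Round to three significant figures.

I ≈ 2.04 A

Combine the parallel branches: R_p = (1/10.4 + 1/1.31)⁻¹ = 1.163 Ω.
V_A by voltage divider: V_A = 32.0 × 1.163/(12.8 + 1.163) = 2.666 V.
I(R2) = V_A / R2 = 2.666/1.31 = 2.035 A.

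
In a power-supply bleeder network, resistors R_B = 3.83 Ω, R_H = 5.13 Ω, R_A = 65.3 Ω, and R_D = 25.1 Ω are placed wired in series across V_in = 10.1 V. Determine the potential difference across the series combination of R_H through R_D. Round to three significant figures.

V ≈ 9.71 V

ΣR = 3.83 + 5.13 + 65.3 + 25.1 = 99.36 Ω.
R_{R_H..R_D} = 5.13 + 65.3 + 25.1 = 95.53 Ω.
By the voltage-divider rule, V = 10.1 × 95.53/99.36 = 9.711 V.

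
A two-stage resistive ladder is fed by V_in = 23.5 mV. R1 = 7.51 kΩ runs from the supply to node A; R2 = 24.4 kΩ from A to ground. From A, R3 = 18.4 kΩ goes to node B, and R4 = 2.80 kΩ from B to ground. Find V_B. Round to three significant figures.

V_B ≈ 1.87 mV

Looking into the second stage from A: R3 + R4 = 21.20 kΩ appears in parallel with R2.
Effective lower resistance at A: R2 ‖ 21.20 = 11.34 kΩ.
First divider: V_A = V_in · 11.34/(7.51 + 11.34) = 14.14 mV.
V_B = V_A × 0.1321 = 1.867 mV.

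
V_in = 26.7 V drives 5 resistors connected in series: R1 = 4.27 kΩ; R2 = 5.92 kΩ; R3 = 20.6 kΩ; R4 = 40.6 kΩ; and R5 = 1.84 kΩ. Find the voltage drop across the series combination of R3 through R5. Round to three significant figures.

V ≈ 23.0 V

ΣR = 4.27 + 5.92 + 20.6 + 40.6 + 1.84 = 73.23 kΩ.
R_{R3..R5} = 20.6 + 40.6 + 1.84 = 63.04 kΩ.
By the voltage-divider rule, V = 26.7 × 63.04/73.23 = 22.98 V.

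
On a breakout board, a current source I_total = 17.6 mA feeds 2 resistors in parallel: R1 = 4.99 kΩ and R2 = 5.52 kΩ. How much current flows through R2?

Two-branch current divider: I_k = I_total · R_other/(R_1 + R_2).
So I = 17.6 × 4.99/10.51 = 8.356 mA.

I ≈ 8.36 mA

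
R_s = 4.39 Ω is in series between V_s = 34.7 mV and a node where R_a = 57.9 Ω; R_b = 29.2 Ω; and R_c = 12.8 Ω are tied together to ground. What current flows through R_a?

Parallel bank: R_p = 1/(1/57.9 + 1/29.2 + 1/12.8) = 7.714 Ω.
V_A = 34.7 × 7.714/12.10 = 22.11 mV.
I(R_a) = V_A / R_a = 22.11/57.9 = 0.3819 mA.

I ≈ 0.382 mA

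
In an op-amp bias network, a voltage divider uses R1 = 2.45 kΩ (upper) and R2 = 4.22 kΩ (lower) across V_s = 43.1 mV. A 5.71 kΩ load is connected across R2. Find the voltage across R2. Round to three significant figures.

V_out ≈ 21.4 mV

The load sits in parallel with R2, giving an effective lower resistance R2' = R2·R_L/(R2+R_L) = 2.427 kΩ.
Now apply the divider: V_out = 43.1 × 0.4976 = 21.45 mV.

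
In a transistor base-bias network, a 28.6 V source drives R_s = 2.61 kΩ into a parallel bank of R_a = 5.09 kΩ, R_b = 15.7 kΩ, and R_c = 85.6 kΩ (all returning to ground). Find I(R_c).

Equivalent of the parallel group: R_p = 3.679 kΩ.
Node voltage V_A = V_in · R_p/(R_s + R_p) = 28.6 × 0.5850 = 16.73 V.
Branch current I = V_A/R_c = 16.73/85.6 = 0.1954 mA.

I ≈ 0.195 mA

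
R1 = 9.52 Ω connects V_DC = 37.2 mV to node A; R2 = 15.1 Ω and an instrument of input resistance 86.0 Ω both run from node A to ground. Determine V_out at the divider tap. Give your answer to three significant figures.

The load sits in parallel with R2, giving an effective lower resistance R2' = R2·R_L/(R2+R_L) = 12.84 Ω.
Now apply the divider: V_out = 37.2 × 0.5743 = 21.37 mV.

V_out ≈ 21.4 mV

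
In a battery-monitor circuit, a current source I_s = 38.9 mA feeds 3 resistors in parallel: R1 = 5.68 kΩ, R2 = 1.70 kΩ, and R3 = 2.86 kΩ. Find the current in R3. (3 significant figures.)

I ≈ 12.2 mA

ΣG = 1/5.68 + 1/1.70 + 1/2.86 = 1.114.
By the current-divider rule, I = I_s · G_k/ΣG = 38.9 × 0.3139 = 12.21 mA.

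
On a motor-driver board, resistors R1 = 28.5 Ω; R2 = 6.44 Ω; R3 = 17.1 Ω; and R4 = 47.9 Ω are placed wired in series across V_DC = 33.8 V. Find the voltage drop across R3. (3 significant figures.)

ΣR = 28.5 + 6.44 + 17.1 + 47.9 = 99.94 Ω.
V = V_DC · R/ΣR = 33.8 × 0.1711 = 5.783 V.

V ≈ 5.78 V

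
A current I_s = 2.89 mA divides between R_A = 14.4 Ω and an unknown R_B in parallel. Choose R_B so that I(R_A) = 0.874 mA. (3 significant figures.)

R_B ≈ 6.24 Ω

In a two-way split, I_A/I_s = R_B/(R_A + R_B).
With f = 0.3024, R_B = R_A · f/(1−f) = 14.4 × 0.4335 = 6.243 Ω.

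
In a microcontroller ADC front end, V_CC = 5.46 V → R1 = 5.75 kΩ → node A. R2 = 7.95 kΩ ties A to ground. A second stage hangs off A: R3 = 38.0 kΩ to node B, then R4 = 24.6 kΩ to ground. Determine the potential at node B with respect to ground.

V_B ≈ 1.18 V

The second stage (R3 + R4 = 62.60 kΩ) loads node A in parallel with R2.
Effective lower resistance at A: R2 ‖ 62.60 = 7.054 kΩ.
V_A = 5.46 × 7.054/(5.75 + 7.054) = 3.008 V.
V_B = V_A × 0.3930 = 1.182 V.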